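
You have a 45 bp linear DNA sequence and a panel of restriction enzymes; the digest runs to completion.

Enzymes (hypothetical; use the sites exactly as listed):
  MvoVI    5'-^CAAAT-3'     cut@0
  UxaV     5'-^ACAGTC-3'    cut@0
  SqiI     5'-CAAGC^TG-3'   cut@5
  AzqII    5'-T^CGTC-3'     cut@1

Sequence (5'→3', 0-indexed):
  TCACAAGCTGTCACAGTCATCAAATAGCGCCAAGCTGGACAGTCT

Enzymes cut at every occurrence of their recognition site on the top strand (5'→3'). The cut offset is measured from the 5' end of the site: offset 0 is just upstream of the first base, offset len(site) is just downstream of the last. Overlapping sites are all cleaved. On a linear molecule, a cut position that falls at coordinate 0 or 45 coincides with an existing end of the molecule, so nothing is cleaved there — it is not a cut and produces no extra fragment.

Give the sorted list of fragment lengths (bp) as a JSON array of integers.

[3,4,7,8,8,15]

Scan for sites:
  MvoVI (CAAAT, off=0): starts [20] → cuts [20]
  UxaV (ACAGTC, off=0): starts [12, 38] → cuts [12, 38]
  SqiI (CAAGCTG, off=5): starts [3, 30] → cuts [8, 35]
  AzqII (TCGTC, off=1): no sites

All cut coordinates (distinct, sorted): [8, 12, 20, 35, 38]

Fragments:
  [0,8): 8 bp
  [8,12): 4 bp
  [12,20): 8 bp
  [20,35): 15 bp
  [35,38): 3 bp
  [38,45): 7 bp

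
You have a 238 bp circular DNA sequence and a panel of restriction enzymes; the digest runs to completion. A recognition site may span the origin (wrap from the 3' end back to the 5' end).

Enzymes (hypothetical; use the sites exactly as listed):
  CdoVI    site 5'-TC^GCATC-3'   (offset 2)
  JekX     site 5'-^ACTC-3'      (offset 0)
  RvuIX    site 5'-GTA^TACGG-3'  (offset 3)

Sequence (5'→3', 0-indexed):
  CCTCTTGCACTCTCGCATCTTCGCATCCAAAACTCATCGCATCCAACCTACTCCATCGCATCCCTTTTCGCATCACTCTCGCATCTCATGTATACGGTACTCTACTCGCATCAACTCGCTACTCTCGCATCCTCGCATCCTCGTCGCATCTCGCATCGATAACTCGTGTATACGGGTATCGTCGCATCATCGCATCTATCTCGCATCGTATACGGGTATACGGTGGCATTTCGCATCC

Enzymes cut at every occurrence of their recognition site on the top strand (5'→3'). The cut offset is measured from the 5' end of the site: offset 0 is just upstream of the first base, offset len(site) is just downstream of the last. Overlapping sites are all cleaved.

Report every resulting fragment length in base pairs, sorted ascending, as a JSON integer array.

Per-enzyme occurrences:
  CdoVI TCGCATC/2: at [12, 20, 36, 55, 67, 78, 105, 124, 132, 143, 150, 181, 189, 200, 230] ⇒ [14, 22, 38, 57, 69, 80, 107, 126, 134, 145, 152, 183, 191, 202, 232]
  JekX ACTC/0: at [8, 31, 49, 74, 98, 103, 113, 120, 161] ⇒ [8, 31, 49, 74, 98, 103, 113, 120, 161]
  RvuIX GTATACGG/3: at [89, 167, 207, 215] ⇒ [92, 170, 210, 218]

All cut coordinates (distinct, sorted): [8, 14, 22, 31, 38, 49, 57, 69, 74, 80, 92, 98, 103, 107, 113, 120, 126, 134, 145, 152, 161, 170, 183, 191, 202, 210, 218, 232]

Fragment lengths:
  8→14: 6 bp
  14→22: 8 bp
  22→31: 9 bp
  31→38: 7 bp
  38→49: 11 bp
  49→57: 8 bp
  57→69: 12 bp
  69→74: 5 bp
  74→80: 6 bp
  80→92: 12 bp
  92→98: 6 bp
  98→103: 5 bp
  103→107: 4 bp
  107→113: 6 bp
  113→120: 7 bp
  120→126: 6 bp
  126→134: 8 bp
  134→145: 11 bp
  145→152: 7 bp
  152→161: 9 bp
  161→170: 9 bp
  170→183: 13 bp
  183→191: 8 bp
  191→202: 11 bp
  202→210: 8 bp
  210→218: 8 bp
  218→232: 14 bp
  232→8 (wrap): 238-232+8 = 14 bp

[4,5,5,6,6,6,6,6,7,7,7,8,8,8,8,8,8,9,9,9,11,11,11,12,12,13,14,14]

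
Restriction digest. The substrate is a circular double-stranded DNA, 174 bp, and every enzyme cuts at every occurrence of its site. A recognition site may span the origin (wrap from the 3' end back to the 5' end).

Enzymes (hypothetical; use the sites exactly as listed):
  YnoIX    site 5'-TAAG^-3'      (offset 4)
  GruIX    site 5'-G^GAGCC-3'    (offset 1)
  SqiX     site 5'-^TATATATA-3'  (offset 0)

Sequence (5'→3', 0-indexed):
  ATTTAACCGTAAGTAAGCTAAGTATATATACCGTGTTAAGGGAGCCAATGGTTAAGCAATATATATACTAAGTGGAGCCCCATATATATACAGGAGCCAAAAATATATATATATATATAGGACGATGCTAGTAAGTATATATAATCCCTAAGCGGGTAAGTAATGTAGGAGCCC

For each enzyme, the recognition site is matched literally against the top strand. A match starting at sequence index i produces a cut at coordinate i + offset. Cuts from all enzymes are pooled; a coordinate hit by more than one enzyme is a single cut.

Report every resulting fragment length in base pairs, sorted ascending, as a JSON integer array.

Site scan:
  YnoIX (TAAG, off=4): starts [9, 13, 18, 36, 52, 68, 131, 148, 156] → cuts [13, 17, 22, 40, 56, 72, 135, 152, 160]
  GruIX (GGAGCC, off=1): starts [40, 73, 92, 167] → cuts [41, 74, 93, 168]
  SqiX (TATATATA, off=0): starts [22, 59, 82, 103, 105, 107, 109, 111, 135] → cuts [22, 59, 82, 103, 105, 107, 109, 111, 135]

Pooled cuts: [13, 17, 22, 40, 41, 56, 59, 72, 74, 82, 93, 103, 105, 107, 109, 111, 135, 152, 160, 168]

Fragment lengths:
  13→17: 4 bp
  17→22: 5 bp
  22→40: 18 bp
  40→41: 1 bp
  41→56: 15 bp
  56→59: 3 bp
  59→72: 13 bp
  72→74: 2 bp
  74→82: 8 bp
  82→93: 11 bp
  93→103: 10 bp
  103→105: 2 bp
  105→107: 2 bp
  107→109: 2 bp
  109→111: 2 bp
  111→135: 24 bp
  135→152: 17 bp
  152→160: 8 bp
  160→168: 8 bp
  168→13 (wrap): 174-168+13 = 19 bp

[1,2,2,2,2,2,3,4,5,8,8,8,10,11,13,15,17,18,19,24]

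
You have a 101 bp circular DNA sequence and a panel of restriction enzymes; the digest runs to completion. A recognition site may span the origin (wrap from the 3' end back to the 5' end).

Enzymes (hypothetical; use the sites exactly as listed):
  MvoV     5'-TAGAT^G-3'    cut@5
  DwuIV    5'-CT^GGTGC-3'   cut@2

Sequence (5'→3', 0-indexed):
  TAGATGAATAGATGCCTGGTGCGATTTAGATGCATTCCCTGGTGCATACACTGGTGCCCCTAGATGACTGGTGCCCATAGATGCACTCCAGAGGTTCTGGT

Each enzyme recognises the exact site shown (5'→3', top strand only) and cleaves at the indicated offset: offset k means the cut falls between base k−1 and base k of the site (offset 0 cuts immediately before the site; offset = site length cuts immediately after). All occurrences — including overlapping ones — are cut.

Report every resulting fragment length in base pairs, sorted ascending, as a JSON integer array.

[4,4,8,9,12,13,13,14,24]

Per-enzyme occurrences:
  MvoV (TAGATG, off=5): starts [0, 8, 26, 60, 77] → cuts [5, 13, 31, 65, 82]
  DwuIV (CTGGTGC, off=2): starts [15, 38, 50, 67] → cuts [17, 40, 52, 69]

Pooled cuts: [5, 13, 17, 31, 40, 52, 65, 69, 82]

Fragments:
  5→13: 8 bp
  13→17: 4 bp
  17→31: 14 bp
  31→40: 9 bp
  40→52: 12 bp
  52→65: 13 bp
  65→69: 4 bp
  69→82: 13 bp
  82→5 (wrap): 101-82+5 = 24 bp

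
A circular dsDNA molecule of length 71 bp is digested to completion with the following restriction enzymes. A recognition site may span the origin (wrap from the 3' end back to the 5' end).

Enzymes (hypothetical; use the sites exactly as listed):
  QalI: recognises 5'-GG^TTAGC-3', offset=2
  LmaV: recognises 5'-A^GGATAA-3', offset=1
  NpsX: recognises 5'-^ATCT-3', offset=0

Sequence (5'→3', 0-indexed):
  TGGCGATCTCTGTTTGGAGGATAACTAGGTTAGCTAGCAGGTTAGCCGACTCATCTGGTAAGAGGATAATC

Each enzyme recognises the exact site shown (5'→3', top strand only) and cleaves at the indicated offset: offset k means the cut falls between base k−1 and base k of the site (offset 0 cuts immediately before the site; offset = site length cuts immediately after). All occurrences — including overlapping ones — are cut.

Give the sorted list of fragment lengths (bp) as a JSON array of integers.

[5,8,11,11,11,12,13]

Per-enzyme occurrences:
  QalI GGTTAGC/2: at [27, 39] ⇒ [29, 41]
  LmaV AGGATAA/1: at [17, 62] ⇒ [18, 63]
  NpsX ATCT/0: at [5, 52, 68] ⇒ [5, 52, 68]

All cut coordinates (distinct, sorted): [5, 18, 29, 41, 52, 63, 68]

Fragment lengths:
  5→18: 13 bp
  18→29: 11 bp
  29→41: 12 bp
  41→52: 11 bp
  52→63: 11 bp
  63→68: 5 bp
  68→5 (wrap): 71-68+5 = 8 bp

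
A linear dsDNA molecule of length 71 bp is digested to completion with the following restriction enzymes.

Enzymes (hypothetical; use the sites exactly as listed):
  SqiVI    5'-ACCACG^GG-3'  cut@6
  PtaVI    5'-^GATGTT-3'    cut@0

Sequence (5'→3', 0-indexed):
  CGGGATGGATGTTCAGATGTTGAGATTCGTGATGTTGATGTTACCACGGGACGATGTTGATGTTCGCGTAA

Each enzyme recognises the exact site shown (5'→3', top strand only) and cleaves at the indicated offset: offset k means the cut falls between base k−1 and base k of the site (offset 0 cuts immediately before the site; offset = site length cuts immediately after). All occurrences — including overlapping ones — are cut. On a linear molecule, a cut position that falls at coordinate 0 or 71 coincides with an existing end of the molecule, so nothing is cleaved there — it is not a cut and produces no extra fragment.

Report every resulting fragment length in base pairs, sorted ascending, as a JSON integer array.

[4,6,6,7,8,12,13,15]

Per-enzyme occurrences:
  SqiVI ACCACGGG/6: at [42] ⇒ [48]
  PtaVI GATGTT/0: at [7, 15, 30, 36, 52, 58] ⇒ [7, 15, 30, 36, 52, 58]

Pooled cuts: [7, 15, 30, 36, 48, 52, 58]

Fragment lengths:
  [0,7): 7 bp
  [7,15): 8 bp
  [15,30): 15 bp
  [30,36): 6 bp
  [36,48): 12 bp
  [48,52): 4 bp
  [52,58): 6 bp
  [58,71): 13 bp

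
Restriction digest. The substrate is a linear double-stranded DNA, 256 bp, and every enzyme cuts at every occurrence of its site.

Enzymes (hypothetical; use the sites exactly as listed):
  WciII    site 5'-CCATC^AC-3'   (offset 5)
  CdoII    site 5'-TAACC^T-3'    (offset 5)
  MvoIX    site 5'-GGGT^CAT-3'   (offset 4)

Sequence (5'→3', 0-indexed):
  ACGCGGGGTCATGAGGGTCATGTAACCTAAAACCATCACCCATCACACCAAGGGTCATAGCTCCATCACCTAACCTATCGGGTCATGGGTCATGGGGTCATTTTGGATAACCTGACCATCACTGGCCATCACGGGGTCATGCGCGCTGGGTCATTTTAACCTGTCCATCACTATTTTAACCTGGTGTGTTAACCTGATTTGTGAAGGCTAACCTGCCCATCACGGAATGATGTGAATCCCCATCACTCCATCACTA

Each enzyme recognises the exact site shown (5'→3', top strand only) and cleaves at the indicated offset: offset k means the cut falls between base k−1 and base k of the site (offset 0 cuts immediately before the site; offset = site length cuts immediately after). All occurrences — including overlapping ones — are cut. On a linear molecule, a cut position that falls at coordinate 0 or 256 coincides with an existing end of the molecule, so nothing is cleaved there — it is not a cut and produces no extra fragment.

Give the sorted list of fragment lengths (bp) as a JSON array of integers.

Per-enzyme occurrences:
  WciII (CCATCAC, off=5): starts [32, 39, 62, 115, 125, 164, 216, 239, 247] → cuts [37, 44, 67, 120, 130, 169, 221, 244, 252]
  CdoII (TAACCT, off=5): starts [22, 70, 107, 156, 176, 189, 208] → cuts [27, 75, 112, 161, 181, 194, 213]
  MvoIX (GGGTCAT, off=4): starts [5, 14, 51, 79, 86, 94, 133, 147] → cuts [9, 18, 55, 83, 90, 98, 137, 151]

All cut coordinates (distinct, sorted): [9, 18, 27, 37, 44, 55, 67, 75, 83, 90, 98, 112, 120, 130, 137, 151, 161, 169, 181, 194, 213, 221, 244, 252]

Fragment lengths:
  [0,9): 9 bp
  [9,18): 9 bp
  [18,27): 9 bp
  [27,37): 10 bp
  [37,44): 7 bp
  [44,55): 11 bp
  [55,67): 12 bp
  [67,75): 8 bp
  [75,83): 8 bp
  [83,90): 7 bp
  [90,98): 8 bp
  [98,112): 14 bp
  [112,120): 8 bp
  [120,130): 10 bp
  [130,137): 7 bp
  [137,151): 14 bp
  [151,161): 10 bp
  [161,169): 8 bp
  [169,181): 12 bp
  [181,194): 13 bp
  [194,213): 19 bp
  [213,221): 8 bp
  [221,244): 23 bp
  [244,252): 8 bp
  [252,256): 4 bp

[4,7,7,7,8,8,8,8,8,8,8,9,9,9,10,10,10,11,12,12,13,14,14,19,23]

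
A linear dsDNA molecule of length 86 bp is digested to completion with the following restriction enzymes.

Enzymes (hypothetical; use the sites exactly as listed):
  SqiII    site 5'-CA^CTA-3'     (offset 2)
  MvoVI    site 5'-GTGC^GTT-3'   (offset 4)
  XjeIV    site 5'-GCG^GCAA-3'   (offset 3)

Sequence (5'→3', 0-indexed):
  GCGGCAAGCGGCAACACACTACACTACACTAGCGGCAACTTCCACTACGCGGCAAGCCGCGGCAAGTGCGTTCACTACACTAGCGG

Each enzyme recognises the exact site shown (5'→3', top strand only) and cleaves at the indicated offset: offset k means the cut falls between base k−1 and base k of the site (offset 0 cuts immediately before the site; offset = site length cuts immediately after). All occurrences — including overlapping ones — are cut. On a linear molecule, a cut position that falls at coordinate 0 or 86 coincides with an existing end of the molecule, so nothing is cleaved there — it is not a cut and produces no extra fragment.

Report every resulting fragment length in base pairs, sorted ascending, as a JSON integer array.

[3,5,5,5,5,6,7,7,7,8,8,10,10]

Scan for sites:
  SqiII CACTA/2: at [16, 21, 26, 42, 72, 77] ⇒ [18, 23, 28, 44, 74, 79]
  MvoVI GTGCGTT/4: at [65] ⇒ [69]
  XjeIV GCGGCAA/3: at [0, 7, 31, 48, 58] ⇒ [3, 10, 34, 51, 61]

Pooled cuts: [3, 10, 18, 23, 28, 34, 44, 51, 61, 69, 74, 79]

Fragment lengths:
  [0,3): 3 bp
  [3,10): 7 bp
  [10,18): 8 bp
  [18,23): 5 bp
  [23,28): 5 bp
  [28,34): 6 bp
  [34,44): 10 bp
  [44,51): 7 bp
  [51,61): 10 bp
  [61,69): 8 bp
  [69,74): 5 bp
  [74,79): 5 bp
  [79,86): 7 bp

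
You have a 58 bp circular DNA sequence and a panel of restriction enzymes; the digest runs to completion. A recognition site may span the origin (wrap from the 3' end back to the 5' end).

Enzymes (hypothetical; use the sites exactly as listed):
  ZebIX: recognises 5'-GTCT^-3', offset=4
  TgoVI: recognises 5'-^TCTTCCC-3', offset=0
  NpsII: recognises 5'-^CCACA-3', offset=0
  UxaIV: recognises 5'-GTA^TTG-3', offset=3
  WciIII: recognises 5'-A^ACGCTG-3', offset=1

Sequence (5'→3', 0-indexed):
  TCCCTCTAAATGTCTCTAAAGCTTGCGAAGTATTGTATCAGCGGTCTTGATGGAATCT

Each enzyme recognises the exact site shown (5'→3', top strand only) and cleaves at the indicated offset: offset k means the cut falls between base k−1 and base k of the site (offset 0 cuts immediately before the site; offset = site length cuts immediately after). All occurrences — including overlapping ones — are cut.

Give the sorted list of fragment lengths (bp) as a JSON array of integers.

Site scan:
  ZebIX (GTCT, off=4): starts [11, 43] → cuts [15, 47]
  TgoVI (TCTTCCC, off=0): starts [55] → cuts [55]
  NpsII (CCACA, off=0): no sites
  UxaIV (GTATTG, off=3): starts [29] → cuts [32]
  WciIII (AACGCTG, off=1): no sites

All cut coordinates (distinct, sorted): [15, 32, 47, 55]

Fragments:
  15→32: 17 bp
  32→47: 15 bp
  47→55: 8 bp
  55→15 (wrap): 58-55+15 = 18 bp

[8,15,17,18]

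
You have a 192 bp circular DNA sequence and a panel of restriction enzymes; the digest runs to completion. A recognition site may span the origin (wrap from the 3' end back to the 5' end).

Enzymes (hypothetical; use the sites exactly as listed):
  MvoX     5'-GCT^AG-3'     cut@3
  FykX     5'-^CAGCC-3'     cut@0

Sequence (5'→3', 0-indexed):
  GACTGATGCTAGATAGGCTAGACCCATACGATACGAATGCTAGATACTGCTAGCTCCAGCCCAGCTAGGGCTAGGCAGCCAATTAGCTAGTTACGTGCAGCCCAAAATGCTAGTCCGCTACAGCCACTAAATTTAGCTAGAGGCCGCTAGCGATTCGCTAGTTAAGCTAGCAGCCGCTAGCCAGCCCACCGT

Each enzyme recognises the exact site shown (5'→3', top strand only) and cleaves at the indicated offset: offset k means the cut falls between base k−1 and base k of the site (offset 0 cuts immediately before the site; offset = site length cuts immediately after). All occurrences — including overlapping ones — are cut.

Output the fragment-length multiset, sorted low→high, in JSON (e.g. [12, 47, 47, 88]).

[2,3,3,5,6,8,9,9,9,9,10,10,10,11,13,14,18,21,22]

Site scan:
  MvoX GCTAG/3: at [7, 16, 38, 48, 63, 69, 85, 108, 135, 145, 156, 165, 175] ⇒ [10, 19, 41, 51, 66, 72, 88, 111, 138, 148, 159, 168, 178]
  FykX CAGCC/0: at [56, 75, 97, 120, 170, 181] ⇒ [56, 75, 97, 120, 170, 181]

All cut coordinates (distinct, sorted): [10, 19, 41, 51, 56, 66, 72, 75, 88, 97, 111, 120, 138, 148, 159, 168, 170, 178, 181]

Fragments:
  10→19: 9 bp
  19→41: 22 bp
  41→51: 10 bp
  51→56: 5 bp
  56→66: 10 bp
  66→72: 6 bp
  72→75: 3 bp
  75→88: 13 bp
  88→97: 9 bp
  97→111: 14 bp
  111→120: 9 bp
  120→138: 18 bp
  138→148: 10 bp
  148→159: 11 bp
  159→168: 9 bp
  168→170: 2 bp
  170→178: 8 bp
  178→181: 3 bp
  181→10 (wrap): 192-181+10 = 21 bp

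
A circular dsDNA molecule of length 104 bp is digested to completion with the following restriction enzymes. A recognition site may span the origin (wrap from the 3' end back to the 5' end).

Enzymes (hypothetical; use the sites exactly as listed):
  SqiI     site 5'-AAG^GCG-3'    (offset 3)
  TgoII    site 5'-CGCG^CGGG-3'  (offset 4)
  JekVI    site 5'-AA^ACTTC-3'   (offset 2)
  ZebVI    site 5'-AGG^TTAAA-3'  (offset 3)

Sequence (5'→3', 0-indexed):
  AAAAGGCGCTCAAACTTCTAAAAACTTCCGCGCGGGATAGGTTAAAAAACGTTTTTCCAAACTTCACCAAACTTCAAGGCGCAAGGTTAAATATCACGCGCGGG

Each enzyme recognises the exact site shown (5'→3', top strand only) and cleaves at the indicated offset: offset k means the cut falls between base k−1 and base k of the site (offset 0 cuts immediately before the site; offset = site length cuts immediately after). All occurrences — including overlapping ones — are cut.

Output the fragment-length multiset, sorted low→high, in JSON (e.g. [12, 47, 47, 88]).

[8,8,8,9,9,9,10,10,14,19]

Scan for sites:
  SqiI AAGGCG/3: at [2, 75] ⇒ [5, 78]
  TgoII CGCGCGGG/4: at [28, 96] ⇒ [32, 100]
  JekVI AAACTTC/2: at [11, 21, 58, 68] ⇒ [13, 23, 60, 70]
  ZebVI AGGTTAAA/3: at [38, 83] ⇒ [41, 86]

Pooled cuts: [5, 13, 23, 32, 41, 60, 70, 78, 86, 100]

Fragment lengths:
  5→13: 8 bp
  13→23: 10 bp
  23→32: 9 bp
  32→41: 9 bp
  41→60: 19 bp
  60→70: 10 bp
  70→78: 8 bp
  78→86: 8 bp
  86→100: 14 bp
  100→5 (wrap): 104-100+5 = 9 bp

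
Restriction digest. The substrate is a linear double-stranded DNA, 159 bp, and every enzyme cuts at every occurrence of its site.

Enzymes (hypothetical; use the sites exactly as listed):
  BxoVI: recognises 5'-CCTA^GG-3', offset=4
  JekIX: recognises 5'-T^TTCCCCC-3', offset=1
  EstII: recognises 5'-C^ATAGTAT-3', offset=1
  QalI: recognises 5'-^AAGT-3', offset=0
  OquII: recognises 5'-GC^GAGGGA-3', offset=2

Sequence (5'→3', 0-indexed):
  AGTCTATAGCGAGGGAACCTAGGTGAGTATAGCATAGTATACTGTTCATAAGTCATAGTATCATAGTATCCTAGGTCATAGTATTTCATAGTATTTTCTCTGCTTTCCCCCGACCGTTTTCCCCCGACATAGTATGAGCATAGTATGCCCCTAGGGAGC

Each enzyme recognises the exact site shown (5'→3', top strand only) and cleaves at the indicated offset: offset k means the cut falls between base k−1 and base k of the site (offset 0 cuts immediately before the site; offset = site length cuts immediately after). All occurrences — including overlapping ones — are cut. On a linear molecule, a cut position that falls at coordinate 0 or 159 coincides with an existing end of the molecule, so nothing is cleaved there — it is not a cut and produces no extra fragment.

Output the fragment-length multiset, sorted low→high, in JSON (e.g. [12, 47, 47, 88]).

Scan for sites:
  BxoVI CCTAGG/4: at [17, 69, 149] ⇒ [21, 73, 153]
  JekIX TTTCCCCC/1: at [103, 117] ⇒ [104, 118]
  EstII CATAGTAT/1: at [32, 53, 61, 76, 86, 127, 138] ⇒ [33, 54, 62, 77, 87, 128, 139]
  QalI AAGT/0: at [49] ⇒ [49]
  OquII GCGAGGGA/2: at [8] ⇒ [10]

Pooled cuts: [10, 21, 33, 49, 54, 62, 73, 77, 87, 104, 118, 128, 139, 153]

Fragments:
  [0,10): 10 bp
  [10,21): 11 bp
  [21,33): 12 bp
  [33,49): 16 bp
  [49,54): 5 bp
  [54,62): 8 bp
  [62,73): 11 bp
  [73,77): 4 bp
  [77,87): 10 bp
  [87,104): 17 bp
  [104,118): 14 bp
  [118,128): 10 bp
  [128,139): 11 bp
  [139,153): 14 bp
  [153,159): 6 bp

[4,5,6,8,10,10,10,11,11,11,12,14,14,16,17]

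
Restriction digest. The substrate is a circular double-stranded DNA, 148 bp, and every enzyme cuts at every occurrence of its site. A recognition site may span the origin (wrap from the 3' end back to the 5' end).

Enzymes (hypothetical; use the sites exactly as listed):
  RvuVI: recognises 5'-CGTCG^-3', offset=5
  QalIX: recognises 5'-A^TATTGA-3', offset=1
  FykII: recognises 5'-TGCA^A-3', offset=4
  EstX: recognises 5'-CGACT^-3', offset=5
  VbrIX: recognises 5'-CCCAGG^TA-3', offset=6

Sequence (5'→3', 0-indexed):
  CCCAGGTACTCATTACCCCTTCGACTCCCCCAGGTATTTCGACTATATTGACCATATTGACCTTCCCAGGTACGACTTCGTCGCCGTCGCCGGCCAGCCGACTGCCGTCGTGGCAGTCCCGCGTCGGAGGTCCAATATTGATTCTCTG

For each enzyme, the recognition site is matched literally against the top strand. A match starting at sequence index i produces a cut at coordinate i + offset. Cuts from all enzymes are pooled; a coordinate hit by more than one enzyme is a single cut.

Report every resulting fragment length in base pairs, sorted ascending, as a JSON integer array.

Site scan:
  RvuVI (CGTCG, off=5): starts [78, 84, 105, 121] → cuts [83, 89, 110, 126]
  QalIX (ATATTGA, off=1): starts [44, 53, 134] → cuts [45, 54, 135]
  FykII (TGCAA, off=4): no sites
  EstX (CGACT, off=5): starts [21, 39, 72, 98] → cuts [26, 44, 77, 103]
  VbrIX (CCCAGGTA, off=6): starts [0, 28, 64] → cuts [6, 34, 70]

Pooled cuts: [6, 26, 34, 44, 45, 54, 70, 77, 83, 89, 103, 110, 126, 135]

Fragments:
  6→26: 20 bp
  26→34: 8 bp
  34→44: 10 bp
  44→45: 1 bp
  45→54: 9 bp
  54→70: 16 bp
  70→77: 7 bp
  77→83: 6 bp
  83→89: 6 bp
  89→103: 14 bp
  103→110: 7 bp
  110→126: 16 bp
  126→135: 9 bp
  135→6 (wrap): 148-135+6 = 19 bp

[1,6,6,7,7,8,9,9,10,14,16,16,19,20]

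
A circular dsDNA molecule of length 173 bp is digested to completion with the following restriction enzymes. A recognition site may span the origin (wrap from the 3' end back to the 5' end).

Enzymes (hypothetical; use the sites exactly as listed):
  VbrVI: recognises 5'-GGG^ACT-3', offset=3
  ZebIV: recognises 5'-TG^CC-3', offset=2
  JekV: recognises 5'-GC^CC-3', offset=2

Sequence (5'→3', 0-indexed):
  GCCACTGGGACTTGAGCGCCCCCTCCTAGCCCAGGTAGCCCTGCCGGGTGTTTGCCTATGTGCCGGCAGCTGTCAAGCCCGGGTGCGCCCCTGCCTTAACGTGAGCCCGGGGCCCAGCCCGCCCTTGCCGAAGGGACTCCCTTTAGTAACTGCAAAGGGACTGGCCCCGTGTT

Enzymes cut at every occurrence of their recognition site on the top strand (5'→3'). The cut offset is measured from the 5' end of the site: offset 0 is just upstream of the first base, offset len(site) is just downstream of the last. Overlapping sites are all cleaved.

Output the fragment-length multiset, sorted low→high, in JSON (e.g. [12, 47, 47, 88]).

[4,4,5,5,5,6,7,8,8,8,9,9,10,10,11,11,13,16,24]

Scan for sites:
  VbrVI GGGACT/3: at [6, 132, 156] ⇒ [9, 135, 159]
  ZebIV TGCC/2: at [41, 52, 60, 91, 125, 172] ⇒ [1, 43, 54, 62, 93, 127]
  JekV GCCC/2: at [17, 28, 37, 76, 86, 104, 111, 116, 120, 163] ⇒ [19, 30, 39, 78, 88, 106, 113, 118, 122, 165]

Pooled cuts: [1, 9, 19, 30, 39, 43, 54, 62, 78, 88, 93, 106, 113, 118, 122, 127, 135, 159, 165]

Fragments:
  1→9: 8 bp
  9→19: 10 bp
  19→30: 11 bp
  30→39: 9 bp
  39→43: 4 bp
  43→54: 11 bp
  54→62: 8 bp
  62→78: 16 bp
  78→88: 10 bp
  88→93: 5 bp
  93→106: 13 bp
  106→113: 7 bp
  113→118: 5 bp
  118→122: 4 bp
  122→127: 5 bp
  127→135: 8 bp
  135→159: 24 bp
  159→165: 6 bp
  165→1 (wrap): 173-165+1 = 9 bp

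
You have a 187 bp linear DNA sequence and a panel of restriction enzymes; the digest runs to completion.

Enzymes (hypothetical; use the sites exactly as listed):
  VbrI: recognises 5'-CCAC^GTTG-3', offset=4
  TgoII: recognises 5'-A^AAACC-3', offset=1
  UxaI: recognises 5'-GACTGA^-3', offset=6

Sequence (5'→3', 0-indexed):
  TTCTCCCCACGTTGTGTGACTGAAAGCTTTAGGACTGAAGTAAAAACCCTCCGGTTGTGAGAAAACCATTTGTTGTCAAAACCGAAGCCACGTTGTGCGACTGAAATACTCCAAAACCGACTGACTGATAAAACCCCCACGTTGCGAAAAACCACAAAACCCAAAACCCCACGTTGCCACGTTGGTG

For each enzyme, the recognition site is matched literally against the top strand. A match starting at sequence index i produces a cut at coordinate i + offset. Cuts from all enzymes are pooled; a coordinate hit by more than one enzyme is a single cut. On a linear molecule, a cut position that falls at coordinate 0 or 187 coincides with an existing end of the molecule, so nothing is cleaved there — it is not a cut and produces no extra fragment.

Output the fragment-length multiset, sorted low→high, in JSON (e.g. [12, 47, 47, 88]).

[2,4,5,7,7,8,8,8,9,9,10,10,11,13,13,13,15,16,19]

Per-enzyme occurrences:
  VbrI CCACGTTG/4: at [6, 87, 136, 168, 176] ⇒ [10, 91, 140, 172, 180]
  TgoII AAAACC/1: at [42, 61, 77, 112, 129, 147, 155, 162] ⇒ [43, 62, 78, 113, 130, 148, 156, 163]
  UxaI GACTGA/6: at [17, 32, 98, 118, 122] ⇒ [23, 38, 104, 124, 128]

All cut coordinates (distinct, sorted): [10, 23, 38, 43, 62, 78, 91, 104, 113, 124, 128, 130, 140, 148, 156, 163, 172, 180]

Fragment lengths:
  [0,10): 10 bp
  [10,23): 13 bp
  [23,38): 15 bp
  [38,43): 5 bp
  [43,62): 19 bp
  [62,78): 16 bp
  [78,91): 13 bp
  [91,104): 13 bp
  [104,113): 9 bp
  [113,124): 11 bp
  [124,128): 4 bp
  [128,130): 2 bp
  [130,140): 10 bp
  [140,148): 8 bp
  [148,156): 8 bp
  [156,163): 7 bp
  [163,172): 9 bp
  [172,180): 8 bp
  [180,187): 7 bp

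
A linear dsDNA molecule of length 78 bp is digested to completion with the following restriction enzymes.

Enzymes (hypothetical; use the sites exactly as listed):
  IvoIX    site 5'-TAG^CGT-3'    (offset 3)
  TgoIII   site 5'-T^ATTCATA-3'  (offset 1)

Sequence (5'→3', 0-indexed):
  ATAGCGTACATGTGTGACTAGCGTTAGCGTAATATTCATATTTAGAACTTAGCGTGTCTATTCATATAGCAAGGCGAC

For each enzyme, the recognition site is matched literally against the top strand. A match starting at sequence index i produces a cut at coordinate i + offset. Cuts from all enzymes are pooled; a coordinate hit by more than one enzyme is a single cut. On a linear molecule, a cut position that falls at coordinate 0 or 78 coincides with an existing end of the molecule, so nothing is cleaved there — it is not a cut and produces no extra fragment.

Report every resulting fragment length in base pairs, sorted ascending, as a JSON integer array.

Site scan:
  IvoIX TAGCGT/3: at [1, 18, 24, 49] ⇒ [4, 21, 27, 52]
  TgoIII TATTCATA/1: at [32, 58] ⇒ [33, 59]

Pooled cuts: [4, 21, 27, 33, 52, 59]

Fragments:
  [0,4): 4 bp
  [4,21): 17 bp
  [21,27): 6 bp
  [27,33): 6 bp
  [33,52): 19 bp
  [52,59): 7 bp
  [59,78): 19 bp

[4,6,6,7,17,19,19]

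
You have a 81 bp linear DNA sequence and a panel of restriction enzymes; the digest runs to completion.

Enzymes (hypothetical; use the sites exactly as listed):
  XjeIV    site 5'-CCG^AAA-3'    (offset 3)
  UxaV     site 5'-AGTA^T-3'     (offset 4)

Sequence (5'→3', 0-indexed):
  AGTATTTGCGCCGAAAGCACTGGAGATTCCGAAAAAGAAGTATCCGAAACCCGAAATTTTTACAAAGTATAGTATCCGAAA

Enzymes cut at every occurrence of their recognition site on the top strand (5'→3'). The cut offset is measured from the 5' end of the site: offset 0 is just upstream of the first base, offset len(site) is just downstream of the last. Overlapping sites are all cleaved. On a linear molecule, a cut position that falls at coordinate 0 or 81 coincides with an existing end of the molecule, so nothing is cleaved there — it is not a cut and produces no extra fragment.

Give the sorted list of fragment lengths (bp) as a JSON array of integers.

[3,4,4,4,5,7,9,11,16,18]

Per-enzyme occurrences:
  XjeIV CCGAAA/3: at [10, 28, 43, 50, 75] ⇒ [13, 31, 46, 53, 78]
  UxaV AGTAT/4: at [0, 38, 65, 70] ⇒ [4, 42, 69, 74]

All cut coordinates (distinct, sorted): [4, 13, 31, 42, 46, 53, 69, 74, 78]

Fragment lengths:
  [0,4): 4 bp
  [4,13): 9 bp
  [13,31): 18 bp
  [31,42): 11 bp
  [42,46): 4 bp
  [46,53): 7 bp
  [53,69): 16 bp
  [69,74): 5 bp
  [74,78): 4 bp
  [78,81): 3 bp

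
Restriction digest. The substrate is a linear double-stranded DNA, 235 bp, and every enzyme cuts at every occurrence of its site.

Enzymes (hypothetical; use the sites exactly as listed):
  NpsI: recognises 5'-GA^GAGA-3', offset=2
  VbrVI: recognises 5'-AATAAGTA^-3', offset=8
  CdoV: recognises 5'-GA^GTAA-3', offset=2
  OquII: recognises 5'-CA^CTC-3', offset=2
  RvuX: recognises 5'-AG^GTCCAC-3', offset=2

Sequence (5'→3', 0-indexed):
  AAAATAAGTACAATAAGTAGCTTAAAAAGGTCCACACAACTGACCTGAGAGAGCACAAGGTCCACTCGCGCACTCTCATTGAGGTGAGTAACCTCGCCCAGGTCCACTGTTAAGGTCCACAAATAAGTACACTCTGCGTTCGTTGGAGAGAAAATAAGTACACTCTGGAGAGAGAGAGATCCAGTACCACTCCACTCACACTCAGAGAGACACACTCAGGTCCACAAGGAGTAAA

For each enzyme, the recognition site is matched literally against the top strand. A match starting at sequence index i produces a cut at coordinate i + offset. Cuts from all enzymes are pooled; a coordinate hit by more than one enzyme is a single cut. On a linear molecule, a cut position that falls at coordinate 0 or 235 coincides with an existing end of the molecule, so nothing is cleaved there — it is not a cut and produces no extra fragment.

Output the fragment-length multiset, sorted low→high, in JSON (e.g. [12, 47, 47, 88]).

[2,2,2,2,2,5,5,5,5,6,6,7,8,8,9,10,10,11,11,13,13,14,14,15,15,16,19]

Scan for sites:
  NpsI GAGAGA/2: at [46, 145, 167, 169, 171, 173, 204] ⇒ [48, 147, 169, 171, 173, 175, 206]
  VbrVI AATAAGTA/8: at [2, 11, 121, 152] ⇒ [10, 19, 129, 160]
  CdoV GAGTAA/2: at [85, 228] ⇒ [87, 230]
  OquII CACTC/2: at [62, 70, 129, 160, 187, 192, 198, 212] ⇒ [64, 72, 131, 162, 189, 194, 200, 214]
  RvuX AGGTCCAC/2: at [27, 57, 99, 112, 217] ⇒ [29, 59, 101, 114, 219]

Pooled cuts: [10, 19, 29, 48, 59, 64, 72, 87, 101, 114, 129, 131, 147, 160, 162, 169, 171, 173, 175, 189, 194, 200, 206, 214, 219, 230]

Fragment lengths:
  [0,10): 10 bp
  [10,19): 9 bp
  [19,29): 10 bp
  [29,48): 19 bp
  [48,59): 11 bp
  [59,64): 5 bp
  [64,72): 8 bp
  [72,87): 15 bp
  [87,101): 14 bp
  [101,114): 13 bp
  [114,129): 15 bp
  [129,131): 2 bp
  [131,147): 16 bp
  [147,160): 13 bp
  [160,162): 2 bp
  [162,169): 7 bp
  [169,171): 2 bp
  [171,173): 2 bp
  [173,175): 2 bp
  [175,189): 14 bp
  [189,194): 5 bp
  [194,200): 6 bp
  [200,206): 6 bp
  [206,214): 8 bp
  [214,219): 5 bp
  [219,230): 11 bp
  [230,235): 5 bp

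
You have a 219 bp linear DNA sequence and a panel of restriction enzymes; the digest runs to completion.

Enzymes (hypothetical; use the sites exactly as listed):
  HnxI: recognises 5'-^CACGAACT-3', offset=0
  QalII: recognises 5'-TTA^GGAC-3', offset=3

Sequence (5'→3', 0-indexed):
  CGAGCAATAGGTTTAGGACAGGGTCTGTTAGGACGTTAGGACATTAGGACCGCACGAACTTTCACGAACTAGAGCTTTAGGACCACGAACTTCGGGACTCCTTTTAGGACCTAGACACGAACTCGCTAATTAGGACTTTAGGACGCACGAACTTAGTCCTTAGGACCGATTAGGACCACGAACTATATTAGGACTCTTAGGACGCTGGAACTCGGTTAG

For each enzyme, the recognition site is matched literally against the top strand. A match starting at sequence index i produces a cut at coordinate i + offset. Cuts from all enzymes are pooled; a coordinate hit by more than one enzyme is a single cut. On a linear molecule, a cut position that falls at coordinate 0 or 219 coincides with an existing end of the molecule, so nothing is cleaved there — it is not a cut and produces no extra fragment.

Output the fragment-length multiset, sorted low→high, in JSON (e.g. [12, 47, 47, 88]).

Per-enzyme occurrences:
  HnxI (CACGAACT, off=0): starts [52, 62, 83, 115, 145, 176] → cuts [52, 62, 83, 115, 145, 176]
  QalII (TTAGGAC, off=3): starts [12, 27, 35, 43, 76, 103, 129, 137, 159, 169, 187, 196] → cuts [15, 30, 38, 46, 79, 106, 132, 140, 162, 172, 190, 199]

All cut coordinates (distinct, sorted): [15, 30, 38, 46, 52, 62, 79, 83, 106, 115, 132, 140, 145, 162, 172, 176, 190, 199]

Fragment lengths:
  [0,15): 15 bp
  [15,30): 15 bp
  [30,38): 8 bp
  [38,46): 8 bp
  [46,52): 6 bp
  [52,62): 10 bp
  [62,79): 17 bp
  [79,83): 4 bp
  [83,106): 23 bp
  [106,115): 9 bp
  [115,132): 17 bp
  [132,140): 8 bp
  [140,145): 5 bp
  [145,162): 17 bp
  [162,172): 10 bp
  [172,176): 4 bp
  [176,190): 14 bp
  [190,199): 9 bp
  [199,219): 20 bp

[4,4,5,6,8,8,8,9,9,10,10,14,15,15,17,17,17,20,23]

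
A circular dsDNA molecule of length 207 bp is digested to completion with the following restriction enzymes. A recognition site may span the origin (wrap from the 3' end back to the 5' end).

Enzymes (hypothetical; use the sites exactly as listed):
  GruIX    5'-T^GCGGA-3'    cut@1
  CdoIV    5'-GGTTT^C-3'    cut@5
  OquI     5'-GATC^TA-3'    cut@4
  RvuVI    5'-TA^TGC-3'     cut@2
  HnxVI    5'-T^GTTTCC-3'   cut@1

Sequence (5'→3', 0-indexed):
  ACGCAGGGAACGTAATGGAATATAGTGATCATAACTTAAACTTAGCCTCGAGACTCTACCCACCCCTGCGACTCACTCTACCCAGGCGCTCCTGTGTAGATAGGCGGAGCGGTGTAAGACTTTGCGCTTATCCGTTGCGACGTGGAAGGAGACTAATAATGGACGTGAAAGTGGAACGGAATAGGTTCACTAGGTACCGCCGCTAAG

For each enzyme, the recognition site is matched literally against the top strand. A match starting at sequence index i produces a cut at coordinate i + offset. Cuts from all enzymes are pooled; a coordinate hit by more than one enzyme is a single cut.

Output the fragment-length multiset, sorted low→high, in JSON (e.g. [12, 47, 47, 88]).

Scan for sites:
  GruIX (TGCGGA, off=1): no sites
  CdoIV (GGTTTC, off=5): no sites
  OquI (GATCTA, off=4): no sites
  RvuVI (TATGC, off=2): no sites
  HnxVI (TGTTTCC, off=1): no sites

Pooled cuts: ∅

Fragment lengths:
  no cuts → one circular fragment of 207 bp

[207]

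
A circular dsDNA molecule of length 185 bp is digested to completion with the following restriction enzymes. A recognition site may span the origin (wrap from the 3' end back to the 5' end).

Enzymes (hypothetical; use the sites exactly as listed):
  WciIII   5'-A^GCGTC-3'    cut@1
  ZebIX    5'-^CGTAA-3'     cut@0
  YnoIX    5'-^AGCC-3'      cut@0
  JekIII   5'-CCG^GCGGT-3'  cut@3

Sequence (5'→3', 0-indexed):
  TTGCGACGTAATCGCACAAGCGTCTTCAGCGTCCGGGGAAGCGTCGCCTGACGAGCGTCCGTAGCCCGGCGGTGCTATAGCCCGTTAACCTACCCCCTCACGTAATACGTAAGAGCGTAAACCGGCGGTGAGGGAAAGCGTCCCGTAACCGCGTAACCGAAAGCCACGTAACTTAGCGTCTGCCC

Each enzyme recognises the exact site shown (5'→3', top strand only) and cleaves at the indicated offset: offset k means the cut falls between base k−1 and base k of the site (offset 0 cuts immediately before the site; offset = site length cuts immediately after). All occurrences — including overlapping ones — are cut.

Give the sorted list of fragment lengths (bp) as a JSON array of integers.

Site scan:
  WciIII (AGCGTC, off=1): starts [18, 27, 39, 53, 136, 174] → cuts [19, 28, 40, 54, 137, 175]
  ZebIX (CGTAA, off=0): starts [6, 100, 107, 115, 143, 151, 166] → cuts [6, 100, 107, 115, 143, 151, 166]
  YnoIX (AGCC, off=0): starts [62, 78, 161] → cuts [62, 78, 161]
  JekIII (CCGGCGGT, off=3): starts [65, 121] → cuts [68, 124]

Pooled cuts: [6, 19, 28, 40, 54, 62, 68, 78, 100, 107, 115, 124, 137, 143, 151, 161, 166, 175]

Fragment lengths:
  6→19: 13 bp
  19→28: 9 bp
  28→40: 12 bp
  40→54: 14 bp
  54→62: 8 bp
  62→68: 6 bp
  68→78: 10 bp
  78→100: 22 bp
  100→107: 7 bp
  107→115: 8 bp
  115→124: 9 bp
  124→137: 13 bp
  137→143: 6 bp
  143→151: 8 bp
  151→161: 10 bp
  161→166: 5 bp
  166→175: 9 bp
  175→6 (wrap): 185-175+6 = 16 bp

[5,6,6,7,8,8,8,9,9,9,10,10,12,13,13,14,16,22]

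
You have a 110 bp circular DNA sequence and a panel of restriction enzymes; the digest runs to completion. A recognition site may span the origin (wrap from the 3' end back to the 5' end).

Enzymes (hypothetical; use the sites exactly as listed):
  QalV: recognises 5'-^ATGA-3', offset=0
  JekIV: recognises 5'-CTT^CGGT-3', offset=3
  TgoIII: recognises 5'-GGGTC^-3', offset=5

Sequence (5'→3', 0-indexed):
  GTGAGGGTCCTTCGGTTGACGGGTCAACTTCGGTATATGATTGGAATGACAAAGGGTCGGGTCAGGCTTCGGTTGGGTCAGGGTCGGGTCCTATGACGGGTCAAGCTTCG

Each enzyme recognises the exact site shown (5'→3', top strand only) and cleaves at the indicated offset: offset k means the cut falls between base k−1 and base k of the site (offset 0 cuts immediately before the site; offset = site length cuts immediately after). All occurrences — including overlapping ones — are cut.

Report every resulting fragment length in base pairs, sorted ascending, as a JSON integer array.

Per-enzyme occurrences:
  QalV (ATGA, off=0): starts [36, 45, 92] → cuts [36, 45, 92]
  JekIV (CTTCGGT, off=3): starts [9, 27, 66, 105] → cuts [12, 30, 69, 108]
  TgoIII (GGGTC, off=5): starts [4, 20, 53, 58, 74, 80, 85, 97] → cuts [9, 25, 58, 63, 79, 85, 90, 102]

All cut coordinates (distinct, sorted): [9, 12, 25, 30, 36, 45, 58, 63, 69, 79, 85, 90, 92, 102, 108]

Fragment lengths:
  9→12: 3 bp
  12→25: 13 bp
  25→30: 5 bp
  30→36: 6 bp
  36→45: 9 bp
  45→58: 13 bp
  58→63: 5 bp
  63→69: 6 bp
  69→79: 10 bp
  79→85: 6 bp
  85→90: 5 bp
  90→92: 2 bp
  92→102: 10 bp
  102→108: 6 bp
  108→9 (wrap): 110-108+9 = 11 bp

[2,3,5,5,5,6,6,6,6,9,10,10,11,13,13]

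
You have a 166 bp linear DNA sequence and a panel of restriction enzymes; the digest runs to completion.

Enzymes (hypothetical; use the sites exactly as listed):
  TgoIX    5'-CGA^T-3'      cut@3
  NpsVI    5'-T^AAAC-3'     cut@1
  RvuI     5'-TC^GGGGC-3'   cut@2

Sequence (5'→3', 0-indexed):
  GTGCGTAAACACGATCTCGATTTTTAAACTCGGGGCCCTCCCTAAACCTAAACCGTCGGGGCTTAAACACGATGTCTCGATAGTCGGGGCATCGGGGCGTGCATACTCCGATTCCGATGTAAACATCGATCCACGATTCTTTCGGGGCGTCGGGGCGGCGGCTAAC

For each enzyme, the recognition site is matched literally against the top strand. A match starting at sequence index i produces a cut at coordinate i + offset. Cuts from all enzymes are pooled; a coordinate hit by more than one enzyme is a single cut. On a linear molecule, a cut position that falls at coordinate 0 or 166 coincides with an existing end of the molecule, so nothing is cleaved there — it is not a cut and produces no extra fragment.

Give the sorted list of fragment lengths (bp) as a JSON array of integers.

Site scan:
  TgoIX (CGAT, off=3): starts [11, 17, 69, 77, 108, 114, 126, 133] → cuts [14, 20, 72, 80, 111, 117, 129, 136]
  NpsVI (TAAAC, off=1): starts [5, 24, 42, 48, 63, 119] → cuts [6, 25, 43, 49, 64, 120]
  RvuI (TCGGGGC, off=2): starts [29, 55, 83, 91, 141, 149] → cuts [31, 57, 85, 93, 143, 151]

All cut coordinates (distinct, sorted): [6, 14, 20, 25, 31, 43, 49, 57, 64, 72, 80, 85, 93, 111, 117, 120, 129, 136, 143, 151]

Fragments:
  [0,6): 6 bp
  [6,14): 8 bp
  [14,20): 6 bp
  [20,25): 5 bp
  [25,31): 6 bp
  [31,43): 12 bp
  [43,49): 6 bp
  [49,57): 8 bp
  [57,64): 7 bp
  [64,72): 8 bp
  [72,80): 8 bp
  [80,85): 5 bp
  [85,93): 8 bp
  [93,111): 18 bp
  [111,117): 6 bp
  [117,120): 3 bp
  [120,129): 9 bp
  [129,136): 7 bp
  [136,143): 7 bp
  [143,151): 8 bp
  [151,166): 15 bp

[3,5,5,6,6,6,6,6,7,7,7,8,8,8,8,8,8,9,12,15,18]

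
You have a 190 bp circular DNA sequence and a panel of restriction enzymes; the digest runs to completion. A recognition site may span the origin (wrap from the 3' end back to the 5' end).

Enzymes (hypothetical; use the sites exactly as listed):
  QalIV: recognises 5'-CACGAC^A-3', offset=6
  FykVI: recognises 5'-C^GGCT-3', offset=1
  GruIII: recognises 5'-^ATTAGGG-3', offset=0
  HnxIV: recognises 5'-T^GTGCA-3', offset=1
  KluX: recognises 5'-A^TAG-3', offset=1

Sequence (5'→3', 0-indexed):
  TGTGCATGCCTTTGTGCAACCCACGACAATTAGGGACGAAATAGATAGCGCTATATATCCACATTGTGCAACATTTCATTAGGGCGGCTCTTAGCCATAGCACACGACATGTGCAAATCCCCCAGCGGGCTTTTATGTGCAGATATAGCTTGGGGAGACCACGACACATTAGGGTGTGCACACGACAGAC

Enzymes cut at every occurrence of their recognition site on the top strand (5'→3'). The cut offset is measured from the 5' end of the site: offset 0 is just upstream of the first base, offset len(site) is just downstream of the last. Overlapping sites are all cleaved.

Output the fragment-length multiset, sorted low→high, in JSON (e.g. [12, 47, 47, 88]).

Per-enzyme occurrences:
  QalIV CACGACA/6: at [21, 102, 159, 180] ⇒ [27, 108, 165, 186]
  FykVI CGGCT/1: at [84] ⇒ [85]
  GruIII ATTAGGG/0: at [28, 77, 167] ⇒ [28, 77, 167]
  HnxIV TGTGCA/1: at [0, 12, 64, 109, 135, 174] ⇒ [1, 13, 65, 110, 136, 175]
  KluX ATAG/1: at [40, 44, 96, 144] ⇒ [41, 45, 97, 145]

All cut coordinates (distinct, sorted): [1, 13, 27, 28, 41, 45, 65, 77, 85, 97, 108, 110, 136, 145, 165, 167, 175, 186]

Fragments:
  1→13: 12 bp
  13→27: 14 bp
  27→28: 1 bp
  28→41: 13 bp
  41→45: 4 bp
  45→65: 20 bp
  65→77: 12 bp
  77→85: 8 bp
  85→97: 12 bp
  97→108: 11 bp
  108→110: 2 bp
  110→136: 26 bp
  136→145: 9 bp
  145→165: 20 bp
  165→167: 2 bp
  167→175: 8 bp
  175→186: 11 bp
  186→1 (wrap): 190-186+1 = 5 bp

[1,2,2,4,5,8,8,9,11,11,12,12,12,13,14,20,20,26]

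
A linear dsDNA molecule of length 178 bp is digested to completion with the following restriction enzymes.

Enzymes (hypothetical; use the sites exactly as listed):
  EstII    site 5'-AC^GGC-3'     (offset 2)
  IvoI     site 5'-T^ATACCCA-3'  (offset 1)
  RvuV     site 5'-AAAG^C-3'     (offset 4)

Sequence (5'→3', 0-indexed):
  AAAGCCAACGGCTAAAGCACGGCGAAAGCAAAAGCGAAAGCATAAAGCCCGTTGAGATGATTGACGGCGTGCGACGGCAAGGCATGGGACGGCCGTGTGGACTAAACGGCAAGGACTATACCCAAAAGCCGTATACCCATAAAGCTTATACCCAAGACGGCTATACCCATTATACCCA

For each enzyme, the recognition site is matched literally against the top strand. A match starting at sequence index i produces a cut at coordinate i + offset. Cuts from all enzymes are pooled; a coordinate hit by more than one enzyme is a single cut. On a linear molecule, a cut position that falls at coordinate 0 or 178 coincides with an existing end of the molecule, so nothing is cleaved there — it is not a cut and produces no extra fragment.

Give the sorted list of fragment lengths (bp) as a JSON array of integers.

[3,3,4,4,4,5,6,6,7,7,8,8,9,10,10,11,11,12,15,17,18]

Per-enzyme occurrences:
  EstII (ACGGC, off=2): starts [7, 18, 63, 73, 88, 105, 156] → cuts [9, 20, 65, 75, 90, 107, 158]
  IvoI (TATACCCA, off=1): starts [116, 131, 146, 161, 170] → cuts [117, 132, 147, 162, 171]
  RvuV (AAAGC, off=4): starts [0, 13, 24, 30, 36, 43, 124, 140] → cuts [4, 17, 28, 34, 40, 47, 128, 144]

All cut coordinates (distinct, sorted): [4, 9, 17, 20, 28, 34, 40, 47, 65, 75, 90, 107, 117, 128, 132, 144, 147, 158, 162, 171]

Fragments:
  [0,4): 4 bp
  [4,9): 5 bp
  [9,17): 8 bp
  [17,20): 3 bp
  [20,28): 8 bp
  [28,34): 6 bp
  [34,40): 6 bp
  [40,47): 7 bp
  [47,65): 18 bp
  [65,75): 10 bp
  [75,90): 15 bp
  [90,107): 17 bp
  [107,117): 10 bp
  [117,128): 11 bp
  [128,132): 4 bp
  [132,144): 12 bp
  [144,147): 3 bp
  [147,158): 11 bp
  [158,162): 4 bp
  [162,171): 9 bp
  [171,178): 7 bp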